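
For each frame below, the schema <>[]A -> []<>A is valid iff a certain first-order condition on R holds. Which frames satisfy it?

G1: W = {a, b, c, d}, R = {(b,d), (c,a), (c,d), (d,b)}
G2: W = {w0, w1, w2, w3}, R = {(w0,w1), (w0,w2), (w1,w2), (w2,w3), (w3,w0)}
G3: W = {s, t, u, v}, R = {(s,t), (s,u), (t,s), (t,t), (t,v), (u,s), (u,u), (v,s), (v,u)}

The schema corresponds to convergence: forall x forall y forall z (Rxy & Rxz -> exists w (Ryw & Rzw)).
G1: fails — Rca and Rca but a and a have no common successor.
G2: fails — Rw0w1 and Rw0w2 but w1 and w2 have no common successor.
G3: holds.
Valid on: G3.

G3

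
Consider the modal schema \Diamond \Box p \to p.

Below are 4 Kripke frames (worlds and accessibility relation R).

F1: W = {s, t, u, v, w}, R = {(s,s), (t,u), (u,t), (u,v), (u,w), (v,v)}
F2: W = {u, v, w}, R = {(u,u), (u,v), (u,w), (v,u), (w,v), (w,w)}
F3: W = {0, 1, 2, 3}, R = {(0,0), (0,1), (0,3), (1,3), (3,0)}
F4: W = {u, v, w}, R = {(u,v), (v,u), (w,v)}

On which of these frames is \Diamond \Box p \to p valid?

This is the axiom for symmetry; its first-order frame correspondent is \forall x \forall y (Rxy \to Ryx).
F1: fails — Ruv but not Rvu.
F2: fails — Ruw but not Rwu.
F3: fails — R01 but not R10.
F4: fails — Rwv but not Rvw.

none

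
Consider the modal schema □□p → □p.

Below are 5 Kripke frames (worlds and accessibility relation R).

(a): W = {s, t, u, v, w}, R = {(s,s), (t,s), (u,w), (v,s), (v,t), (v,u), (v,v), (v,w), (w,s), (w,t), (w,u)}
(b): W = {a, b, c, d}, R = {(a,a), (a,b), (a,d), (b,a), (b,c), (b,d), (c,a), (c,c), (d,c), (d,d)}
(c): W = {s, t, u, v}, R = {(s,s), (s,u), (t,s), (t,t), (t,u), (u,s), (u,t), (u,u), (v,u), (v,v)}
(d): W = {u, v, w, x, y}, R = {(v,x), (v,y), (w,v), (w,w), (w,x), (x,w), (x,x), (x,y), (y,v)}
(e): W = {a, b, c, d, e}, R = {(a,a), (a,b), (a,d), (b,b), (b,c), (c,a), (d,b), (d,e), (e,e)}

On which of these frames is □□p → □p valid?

(b), (c), (e)

This is the axiom for density; its first-order frame correspondent is ∀x ∀y (Rxy → ∃z (Rxz ∧ Rzy)).
(a): fails — Rwt but no z with Rwz and Rzt.
(b): holds.
(c): holds.
(d): fails — Ryv but no z with Ryz and Rzv.
(e): holds.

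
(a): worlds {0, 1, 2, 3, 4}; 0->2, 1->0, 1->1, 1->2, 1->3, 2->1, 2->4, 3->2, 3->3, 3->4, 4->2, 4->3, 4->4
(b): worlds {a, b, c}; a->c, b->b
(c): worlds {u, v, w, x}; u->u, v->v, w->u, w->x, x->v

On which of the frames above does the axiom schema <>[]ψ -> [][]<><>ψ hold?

Frame correspondent (Sahlqvist): forall x forall y forall z ((xRy & x R^2 z) -> exists w (yRw & z R^2 w)) — i.e. a generalized confluence (Geach) condition.
(a): fails — 1R0, 1R²0 but no w with 0Rw and 0R²w.
(b): satisfies the condition.
(c): fails — wRu, wR²v but no t with uRt and vR²t.

(b)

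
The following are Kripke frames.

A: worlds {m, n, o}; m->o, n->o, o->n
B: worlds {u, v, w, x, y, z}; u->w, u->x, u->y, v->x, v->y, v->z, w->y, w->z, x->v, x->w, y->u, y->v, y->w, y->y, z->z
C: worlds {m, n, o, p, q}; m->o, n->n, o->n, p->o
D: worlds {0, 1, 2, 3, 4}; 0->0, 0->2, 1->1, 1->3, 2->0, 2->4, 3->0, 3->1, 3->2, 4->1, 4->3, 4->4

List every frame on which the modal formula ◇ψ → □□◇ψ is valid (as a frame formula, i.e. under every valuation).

A

The schema corresponds to a generalized confluence (Geach) condition: ∀x ∀y ∀z ((xRy ∧ xR²z) → ∃w (y = w ∧ zRw)).
A: ✓.
B: fails — uRw, uR²v but no t with w=t and vRt.
C: fails — mRo, mR²n but no w with o=w and nRw.
D: fails — 0R0, 0R²4 but no w with 0=w and 4Rw.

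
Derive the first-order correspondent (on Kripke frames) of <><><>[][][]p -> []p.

forall x forall y forall z ((x R^3 y & xRz) -> exists w (y R^3 w & z = w))

This is a Sahlqvist (Geach-type) schema ◇^3□^3p → □^1◇^0p.
First-order correspondent: forall x forall y forall z ((x R^3 y & xRz) -> exists w (y R^3 w & z = w)).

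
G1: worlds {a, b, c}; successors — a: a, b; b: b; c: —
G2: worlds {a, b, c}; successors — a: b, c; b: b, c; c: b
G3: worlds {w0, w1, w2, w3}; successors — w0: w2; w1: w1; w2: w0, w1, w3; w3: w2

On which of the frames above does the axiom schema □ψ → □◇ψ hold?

This is the axiom for a generalized confluence (Geach) condition; its first-order frame correspondent is ∀x ∀z (xRz → ∃w (xRw ∧ zRw)).
G1: satisfies the condition.
G2: satisfies the condition.
G3: fails — w0Rw2 but no w with w0Rw and w2Rw.
Valid on: G1, G2.

G1, G2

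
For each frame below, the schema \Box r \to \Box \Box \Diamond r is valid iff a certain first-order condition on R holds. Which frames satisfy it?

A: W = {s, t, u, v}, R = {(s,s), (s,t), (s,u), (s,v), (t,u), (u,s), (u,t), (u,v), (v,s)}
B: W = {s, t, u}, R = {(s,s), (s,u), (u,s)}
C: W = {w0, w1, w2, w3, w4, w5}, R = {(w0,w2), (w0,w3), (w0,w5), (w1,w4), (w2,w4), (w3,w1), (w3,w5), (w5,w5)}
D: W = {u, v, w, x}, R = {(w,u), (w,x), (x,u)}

This is the axiom for a generalized confluence (Geach) condition; its first-order frame correspondent is \forall x \forall z (x R^2 z \to \exists w (xRw \wedge zRw)).
A: fails — tR²v but no w with tRw and vRw.
B: holds.
C: fails — w0R²w1 but no w with w0Rw and w1Rw.
D: fails — wR²u but no t with wRt and uRt.

B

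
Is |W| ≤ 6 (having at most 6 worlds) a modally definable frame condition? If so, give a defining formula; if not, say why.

If a class were modally definable it would be closed under disjoint unions (Goldblatt–Thomason).
Any modal formula valid on each of 7 disjoint one-world frames is valid on their disjoint union (validity is preserved under disjoint unions). Each one-world frame has |W|=1≤6, but the union has |W|=7.
So no modal formula (or set of formulas) defines exactly the |W|≤6 frames.

No — not modally definable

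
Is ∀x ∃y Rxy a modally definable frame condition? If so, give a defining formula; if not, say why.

The condition is seriality. A defining modal formula is □r → ◇r.

Yes — defined by □r → ◇r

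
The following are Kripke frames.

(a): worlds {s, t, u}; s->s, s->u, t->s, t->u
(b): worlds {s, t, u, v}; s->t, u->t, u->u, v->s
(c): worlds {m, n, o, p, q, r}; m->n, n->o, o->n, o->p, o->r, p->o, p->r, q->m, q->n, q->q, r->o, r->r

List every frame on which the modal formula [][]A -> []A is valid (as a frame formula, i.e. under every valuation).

(a)

Frame correspondent (Sahlqvist): forall x forall y (Rxy -> exists z (Rxz & Rzy)) — i.e. density.
(a): ✓.
(b): fails — Rvs but no z with Rvz and Rzs.
(c): fails — Ron but no z with Roz and Rzn.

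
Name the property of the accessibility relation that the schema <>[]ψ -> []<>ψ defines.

Suppose ◇□ψ→□◇ψ is valid. Take Rxy, Rxz and set V(ψ)={w : Ryw}. Then □ψ at y so ◇□ψ at x, so □◇ψ at x, so ◇ψ at z, giving w with Rzw and Ryw.
The converse is a direct semantic check.
Frame condition: forall x forall y forall z (Rxy & Rxz -> exists w (Ryw & Rzw)).

Convergence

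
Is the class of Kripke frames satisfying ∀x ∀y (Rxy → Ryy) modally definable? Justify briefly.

The condition is shift-reflexivity. A defining modal formula is □(□q → q).
Suppose □(□q→q) is valid. Take Rxy and set V(q)={w : Ryw}. Then at y, □q holds; since □(□q→q) at x, □q→q at y, so q at y, i.e. Ryy.

Definable; □(□q → q) defines it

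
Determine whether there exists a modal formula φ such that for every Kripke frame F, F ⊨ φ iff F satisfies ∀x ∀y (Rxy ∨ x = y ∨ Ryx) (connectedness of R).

Modal frame validity is preserved under disjoint unions.
Take 2 disjoint single-world reflexive frames: each is trivially connected, but their disjoint union has 2 worlds with no edge between distinct components, so it is not connected.
Hence connectedness of R is not modally definable.

Not modally definable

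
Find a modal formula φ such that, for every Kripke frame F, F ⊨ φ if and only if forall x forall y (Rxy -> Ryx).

q → □◇q

The condition is symmetry. The B schema q → □◇q defines it.
Suppose q→□◇q is valid. Take Rxy and set V(q)={x}. Then q at x, so □◇q at x, so ◇q at y, so some z with Ryz has q; z=x, i.e. Ryx.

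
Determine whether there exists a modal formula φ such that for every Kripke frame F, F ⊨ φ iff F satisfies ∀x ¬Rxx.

No

Modal frame validity is preserved under surjective bounded morphisms.
The 4-cycle (worlds s,t,u,v with s→t→u→v→s) is irreflexive, and the map sending every world to a single reflexive point • is a surjective bounded morphism (forth: every edge maps to (•,•); back: every world has a successor). So any modal formula valid on the 4-cycle is also valid on the reflexive point, which is not irreflexive.
So the class is not modally definable.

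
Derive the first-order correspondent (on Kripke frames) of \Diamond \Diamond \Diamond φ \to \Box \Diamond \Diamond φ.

\forall x \forall y \forall z ((x R^3 y \wedge xRz) \to \exists w (y = w \wedge z R^2 w))

This is a Sahlqvist (Geach-type) schema ◇^3□^0φ → □^1◇^2φ.
Minimal-valuation argument: fix x; take any y with xR^3y and any z with xR^1z. Set V(φ) to the set of worlds R-reachable from y in exactly 0 steps. Then □^0φ holds at y, so the antecedent holds at x; validity forces ◇^2φ at z, giving a w with zR^2w and yR^0w.
First-order correspondent: \forall x \forall y \forall z ((x R^3 y \wedge xRz) \to \exists w (y = w \wedge z R^2 w)).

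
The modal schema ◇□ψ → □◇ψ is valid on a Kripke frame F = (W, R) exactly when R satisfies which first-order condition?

This schema is the .2 axiom.
Its frame correspondent is convergence — ∀x ∀y ∀z (Rxy ∧ Rxz → ∃w (Ryw ∧ Rzw)).

convergence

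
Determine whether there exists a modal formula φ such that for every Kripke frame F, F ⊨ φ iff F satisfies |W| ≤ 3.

Modal frame validity is preserved under disjoint unions.
Any modal formula valid on each of 4 disjoint one-world frames is valid on their disjoint union (validity is preserved under disjoint unions). Each one-world frame has |W|=1≤3, but the union has |W|=4.
So no modal formula (or set of formulas) defines exactly the |W|≤3 frames.

No — not modally definable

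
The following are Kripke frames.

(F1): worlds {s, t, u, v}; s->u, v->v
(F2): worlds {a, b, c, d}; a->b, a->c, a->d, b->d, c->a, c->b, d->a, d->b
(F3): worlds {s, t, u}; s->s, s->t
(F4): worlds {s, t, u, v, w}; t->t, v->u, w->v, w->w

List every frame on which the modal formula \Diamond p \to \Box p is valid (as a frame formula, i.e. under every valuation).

This is the axiom for partial functionality; its first-order frame correspondent is \forall x \forall y \forall z (Rxy \wedge Rxz \to y = z).
(F1): satisfies the condition.
(F2): fails — a sees both b and c.
(F3): fails — s sees both s and t.
(F4): fails — w sees both v and w.

(F1)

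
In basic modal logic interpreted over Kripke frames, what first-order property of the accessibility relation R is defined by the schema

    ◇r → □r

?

Partial functionality

Suppose ◇r→□r is valid. Take Rxy, Rxz and set V(r)={y}. Then ◇r at x, so □r at x, so r at z, i.e. z=y.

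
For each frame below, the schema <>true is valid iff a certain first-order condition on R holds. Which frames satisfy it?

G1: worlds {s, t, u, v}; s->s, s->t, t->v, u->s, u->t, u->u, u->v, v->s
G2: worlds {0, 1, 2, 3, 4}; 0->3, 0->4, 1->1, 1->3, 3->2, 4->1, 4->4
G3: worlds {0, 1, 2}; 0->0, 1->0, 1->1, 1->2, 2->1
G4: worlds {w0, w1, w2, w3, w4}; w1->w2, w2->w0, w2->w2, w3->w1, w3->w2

This is the axiom for seriality; its first-order frame correspondent is forall x exists y Rxy.
G1: holds.
G2: fails — world 2 has no successor.
G3: holds.
G4: fails — world w0 has no successor.
Valid on: G1, G3.

G1, G3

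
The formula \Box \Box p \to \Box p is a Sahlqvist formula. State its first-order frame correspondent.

Suppose □□p→□p is valid. Take Rxy and set V(p)={w : xR²w}. Then □□p at x, so □p at x, so p at y, i.e. ∃z(Rxz∧Rzy).
The converse is a direct semantic check.
Frame condition: \forall x \forall y (Rxy \to \exists z (Rxz \wedge Rzy)).

density: \forall x \forall y (Rxy \to \exists z (Rxz \wedge Rzy))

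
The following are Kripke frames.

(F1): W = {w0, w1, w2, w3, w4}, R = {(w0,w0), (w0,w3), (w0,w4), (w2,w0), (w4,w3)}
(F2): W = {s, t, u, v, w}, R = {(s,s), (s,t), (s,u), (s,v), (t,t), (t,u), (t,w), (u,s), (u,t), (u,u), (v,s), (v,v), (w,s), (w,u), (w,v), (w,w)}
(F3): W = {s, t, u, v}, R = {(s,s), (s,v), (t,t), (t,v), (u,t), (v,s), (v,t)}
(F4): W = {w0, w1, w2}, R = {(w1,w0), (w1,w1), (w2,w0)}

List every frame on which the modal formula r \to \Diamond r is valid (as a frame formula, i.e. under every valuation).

(F2)

The schema corresponds to reflexivity: \forall x Rxx.
(F1): fails — world w1 does not see itself.
(F2): ✓.
(F3): fails — world u does not see itself.
(F4): fails — world w0 does not see itself.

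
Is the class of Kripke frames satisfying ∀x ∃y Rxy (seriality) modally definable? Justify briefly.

Yes: it is seriality, defined by the D schema □r → ◇r.
Suppose □r→◇r is valid. At any x set V(r)=W. Then □r at x, so ◇r at x, so x has a successor.

Yes, by □r → ◇r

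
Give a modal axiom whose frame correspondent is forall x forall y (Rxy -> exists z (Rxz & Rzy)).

A defining formula is □□r → □r (the C4 axiom).
Suppose □□r→□r is valid. Take Rxy and set V(r)={w : xR²w}. Then □□r at x, so □r at x, so r at y, i.e. ∃z(Rxz∧Rzy).

□□r → □r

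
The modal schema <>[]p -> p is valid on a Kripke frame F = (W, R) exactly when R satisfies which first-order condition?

This is frame-equivalent to p → □◇p (substitute ¬p for p and contrapose).
Suppose p→□◇p is valid. Take Rxy and set V(p)={x}. Then p at x, so □◇p at x, so ◇p at y, so some z with Ryz has p; z=x, i.e. Ryx.
The converse is a direct semantic check.
So the correspondent is symmetry.

symmetry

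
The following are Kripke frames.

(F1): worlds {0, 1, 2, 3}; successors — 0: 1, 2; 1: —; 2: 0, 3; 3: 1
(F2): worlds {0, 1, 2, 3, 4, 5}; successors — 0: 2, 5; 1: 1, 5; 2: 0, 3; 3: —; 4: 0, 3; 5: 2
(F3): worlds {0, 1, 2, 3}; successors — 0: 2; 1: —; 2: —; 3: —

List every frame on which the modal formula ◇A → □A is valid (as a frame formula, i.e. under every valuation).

This is the axiom for partial functionality; its first-order frame correspondent is ∀x ∀y ∀z (Rxy ∧ Rxz → y = z).
(F1): fails — 0 sees both 1 and 2.
(F2): fails — 0 sees both 2 and 5.
(F3): condition met.

(F3)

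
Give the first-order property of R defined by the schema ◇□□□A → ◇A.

∀x ∀y (xRy → ∃w (yR³w ∧ xRw))

This is a Sahlqvist (Geach-type) schema ◇^1□^3A → □^0◇^1A.
Minimal-valuation argument: fix x; take any y with xR^1y and any z with xR^0z. Set V(A) to the set of worlds R-reachable from y in exactly 3 steps. Then □^3A holds at y, so the antecedent holds at x; validity forces ◇^1A at z, giving a w with zR^1w and yR^3w.
First-order correspondent: ∀x ∀y (xRy → ∃w (yR³w ∧ xRw)).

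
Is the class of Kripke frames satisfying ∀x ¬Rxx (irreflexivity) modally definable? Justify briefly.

If a class were modally definable it would be closed under surjective bounded morphisms (Goldblatt–Thomason).
The 5-cycle (worlds w0,w1,w2,w3,w4 with w0→w1→w2→w3→w4→w0) is irreflexive, and the map sending every world to a single reflexive point • is a surjective bounded morphism (forth: every edge maps to (•,•); back: every world has a successor). So any modal formula valid on the 5-cycle is also valid on the reflexive point, which is not irreflexive.
Hence irreflexivity is not modally definable.

Not modally definable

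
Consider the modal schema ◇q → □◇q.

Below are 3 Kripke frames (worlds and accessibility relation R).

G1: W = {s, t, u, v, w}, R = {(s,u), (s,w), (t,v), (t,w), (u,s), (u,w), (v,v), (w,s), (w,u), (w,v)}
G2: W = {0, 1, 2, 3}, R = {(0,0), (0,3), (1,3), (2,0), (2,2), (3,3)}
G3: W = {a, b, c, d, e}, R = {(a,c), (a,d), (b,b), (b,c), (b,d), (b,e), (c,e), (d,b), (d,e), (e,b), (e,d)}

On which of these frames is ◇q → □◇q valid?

none

Frame correspondent (Sahlqvist): ∀x ∀y ∀z (Rxy ∧ Rxz → Ryz) — i.e. the Euclidean property.
G1: fails — Rsw and Rsw but not Rww.
G2: fails — R03 and R00 but not R30.
G3: fails — Rac and Rac but not Rcc.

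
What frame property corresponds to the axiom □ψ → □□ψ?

Suppose □ψ→□□ψ is valid. Take Rxy, Ryz and set V(ψ)={w : Rxw}. Then □ψ at x, so □□ψ at x, so □ψ at y, so ψ at z, i.e. Rxz.
Conversely, on a frame with transitivity the schema holds at every world under every valuation.
So the correspondent is transitivity.

transitivity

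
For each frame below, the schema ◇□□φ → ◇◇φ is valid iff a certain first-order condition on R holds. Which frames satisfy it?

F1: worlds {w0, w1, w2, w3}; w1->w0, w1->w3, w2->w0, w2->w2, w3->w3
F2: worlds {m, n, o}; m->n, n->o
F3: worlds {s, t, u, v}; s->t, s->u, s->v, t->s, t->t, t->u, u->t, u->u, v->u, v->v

F3

This is the axiom for a generalized confluence (Geach) condition; its first-order frame correspondent is ∀x ∀y (xRy → ∃w (yR²w ∧ xR²w)).
F1: fails — w1Rw0 but no w with w0R²w and w1R²w.
F2: fails — mRn but no w with nR²w and mR²w.
F3: holds.
Valid on: F3.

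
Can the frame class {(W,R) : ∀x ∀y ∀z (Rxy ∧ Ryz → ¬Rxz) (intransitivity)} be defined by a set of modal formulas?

Not definable by any modal formula

If a class were modally definable it would be closed under surjective bounded morphisms (Goldblatt–Thomason).
The 5-cycle (worlds 0,1,2,3,4 with 0→1→2→3→4→0) is intransitive. Mapping every world to a single reflexive point • is a surjective bounded morphism; the reflexive point is not intransitive (R••∧R•• but R••).
So the class is not modally definable.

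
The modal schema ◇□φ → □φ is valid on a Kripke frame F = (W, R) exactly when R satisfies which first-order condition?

This schema is equivalent to the 5 axiom ◇φ → □◇φ.
Its frame correspondent is the Euclidean property — ∀x ∀y ∀z (Rxy ∧ Rxz → Ryz).

the Euclidean property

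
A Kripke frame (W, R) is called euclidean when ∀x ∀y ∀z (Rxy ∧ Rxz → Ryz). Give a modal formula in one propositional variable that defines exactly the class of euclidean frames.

This is the Euclidean property; the standard corresponding axiom is 5: ◇p → □◇p.
Suppose ◇p→□◇p is valid. Take Rxy, Rxz and set V(p)={y}. Then ◇p at x, so □◇p at x, so ◇p at z, so some w with Rzw has p; w=y, i.e. Rzy. By symmetry of the argument, Ryz.

◇p → □◇p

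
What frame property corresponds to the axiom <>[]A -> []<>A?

convergence

Suppose ◇□A→□◇A is valid. Take Rxy, Rxz and set V(A)={w : Ryw}. Then □A at y so ◇□A at x, so □◇A at x, so ◇A at z, giving w with Rzw and Ryw.
Conversely, any frame satisfying forall x forall y forall z (Rxy & Rxz -> exists w (Ryw & Rzw)) validates the schema.
So the correspondent is convergence.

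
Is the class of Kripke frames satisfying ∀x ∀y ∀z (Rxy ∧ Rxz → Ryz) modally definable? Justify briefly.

Definable; ◇q → □◇q defines it

This is a Sahlqvist condition; the 5 axiom ◇q → □◇q defines it.
Suppose ◇q→□◇q is valid. Take Rxy, Rxz and set V(q)={y}. Then ◇q at x, so □◇q at x, so ◇q at z, so some w with Rzw has q; w=y, i.e. Rzy. By symmetry of the argument, Ryz.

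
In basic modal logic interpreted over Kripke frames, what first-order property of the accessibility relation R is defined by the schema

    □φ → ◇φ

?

seriality: ∀x ∃y Rxy

This schema is the D axiom.
Its frame correspondent is seriality — ∀x ∃y Rxy.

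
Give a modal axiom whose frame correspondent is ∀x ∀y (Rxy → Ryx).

The condition is symmetry. The B schema q → □◇q defines it.
Suppose q→□◇q is valid. Take Rxy and set V(q)={x}. Then q at x, so □◇q at x, so ◇q at y, so some z with Ryz has q; z=x, i.e. Ryx.

q → □◇q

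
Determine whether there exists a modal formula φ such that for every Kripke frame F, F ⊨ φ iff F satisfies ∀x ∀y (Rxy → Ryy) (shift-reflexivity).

Yes — defined by □(□q → q)

The condition is shift-reflexivity. A defining modal formula is □(□q → q).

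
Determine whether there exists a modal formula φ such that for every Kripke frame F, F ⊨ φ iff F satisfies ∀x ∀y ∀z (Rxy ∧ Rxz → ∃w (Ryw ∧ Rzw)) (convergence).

Yes, by ◇□r → □◇r

Yes: it is convergence, defined by the .2 schema ◇□r → □◇r.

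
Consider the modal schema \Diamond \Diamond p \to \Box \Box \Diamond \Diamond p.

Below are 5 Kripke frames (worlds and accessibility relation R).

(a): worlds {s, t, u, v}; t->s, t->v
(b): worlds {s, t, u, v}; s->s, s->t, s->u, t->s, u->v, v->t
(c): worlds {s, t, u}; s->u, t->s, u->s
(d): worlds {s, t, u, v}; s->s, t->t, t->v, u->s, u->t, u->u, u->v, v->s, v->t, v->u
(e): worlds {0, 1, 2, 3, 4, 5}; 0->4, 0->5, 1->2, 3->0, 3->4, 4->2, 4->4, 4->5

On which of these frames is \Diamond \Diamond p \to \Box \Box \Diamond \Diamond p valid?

This is the axiom for a generalized confluence (Geach) condition; its first-order frame correspondent is \forall x \forall y \forall z ((x R^2 y \wedge x R^2 z) \to \exists w (y = w \wedge z R^2 w)).
(a): satisfies the condition.
(b): fails — sR²s, sR²u but no w with s=w and uR²w.
(c): satisfies the condition.
(d): fails — tR²t, tR²s but no w with t=w and sR²w.
(e): fails — 0R²2, 0R²2 but no w with 2=w and 2R²w.

(a), (c)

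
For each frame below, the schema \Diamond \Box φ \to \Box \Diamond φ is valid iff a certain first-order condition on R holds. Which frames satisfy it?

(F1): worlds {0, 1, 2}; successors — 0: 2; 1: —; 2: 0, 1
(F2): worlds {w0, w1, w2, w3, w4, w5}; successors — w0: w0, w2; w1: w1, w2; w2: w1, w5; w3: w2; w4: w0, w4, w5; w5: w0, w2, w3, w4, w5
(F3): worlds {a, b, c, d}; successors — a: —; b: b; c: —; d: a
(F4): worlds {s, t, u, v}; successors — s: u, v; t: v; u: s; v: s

Frame correspondent (Sahlqvist): \forall x \forall y \forall z (Rxy \wedge Rxz \to \exists w (Ryw \wedge Rzw)) — i.e. convergence.
(F1): fails — R20 and R21 but 0 and 1 have no common successor.
(F2): fails — Rw0w2 and Rw0w0 but w2 and w0 have no common successor.
(F3): fails — Rda and Rda but a and a have no common successor.
(F4): ✓.

(F4)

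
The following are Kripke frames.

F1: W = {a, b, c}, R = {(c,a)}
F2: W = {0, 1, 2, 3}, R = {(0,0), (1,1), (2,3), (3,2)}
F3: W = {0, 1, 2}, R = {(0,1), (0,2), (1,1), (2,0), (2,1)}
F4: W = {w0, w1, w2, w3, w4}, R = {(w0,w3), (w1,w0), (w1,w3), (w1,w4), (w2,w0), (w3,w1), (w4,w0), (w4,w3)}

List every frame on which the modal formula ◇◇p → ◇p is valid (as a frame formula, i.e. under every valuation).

Frame correspondent (Sahlqvist): ∀x ∀y ∀z (Rxy ∧ Ryz → Rxz) — i.e. transitivity.
F1: condition met.
F2: fails — R23 and R32 but not R22.
F3: fails — R02 and R20 but not R00.
F4: fails — Rw3w1 and Rw1w0 but not Rw3w0.
Valid on: F1.

F1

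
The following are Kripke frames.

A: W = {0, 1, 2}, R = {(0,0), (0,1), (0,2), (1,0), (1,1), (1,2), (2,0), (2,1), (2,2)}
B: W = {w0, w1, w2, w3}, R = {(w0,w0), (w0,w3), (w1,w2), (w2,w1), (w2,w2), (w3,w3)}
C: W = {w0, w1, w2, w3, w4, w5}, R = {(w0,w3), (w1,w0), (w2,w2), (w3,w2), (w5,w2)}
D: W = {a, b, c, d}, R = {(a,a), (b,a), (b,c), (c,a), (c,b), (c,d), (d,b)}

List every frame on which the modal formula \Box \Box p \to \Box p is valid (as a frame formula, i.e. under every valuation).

This is the axiom for density; its first-order frame correspondent is \forall x \forall y (Rxy \to \exists z (Rxz \wedge Rzy)).
A: satisfies the condition.
B: satisfies the condition.
C: fails — Rw1w0 but no z with Rw1z and Rzw0.
D: fails — Rbc but no z with Rbz and Rzc.

A, B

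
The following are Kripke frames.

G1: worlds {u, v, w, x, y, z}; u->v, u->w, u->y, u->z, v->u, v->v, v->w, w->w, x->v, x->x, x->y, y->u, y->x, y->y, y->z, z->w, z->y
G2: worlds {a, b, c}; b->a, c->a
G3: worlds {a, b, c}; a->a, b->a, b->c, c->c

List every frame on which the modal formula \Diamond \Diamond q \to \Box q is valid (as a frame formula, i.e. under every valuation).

The schema corresponds to a generalized confluence (Geach) condition: \forall x \forall y \forall z ((x R^2 y \wedge xRz) \to \exists w (y = w \wedge z = w)).
G1: fails — uR²u, uRv but u ≠ v.
G2: holds.
G3: fails — bR²a, bRc but a ≠ c.
Valid on: G2.

G2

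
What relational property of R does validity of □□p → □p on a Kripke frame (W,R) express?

density

Suppose □□p→□p is valid. Take Rxy and set V(p)={w : xR²w}. Then □□p at x, so □p at x, so p at y, i.e. ∃z(Rxz∧Rzy).
Conversely, any frame satisfying ∀x ∀y (Rxy → ∃z (Rxz ∧ Rzy)) validates the schema.
Frame condition: ∀x ∀y (Rxy → ∃z (Rxz ∧ Rzy)).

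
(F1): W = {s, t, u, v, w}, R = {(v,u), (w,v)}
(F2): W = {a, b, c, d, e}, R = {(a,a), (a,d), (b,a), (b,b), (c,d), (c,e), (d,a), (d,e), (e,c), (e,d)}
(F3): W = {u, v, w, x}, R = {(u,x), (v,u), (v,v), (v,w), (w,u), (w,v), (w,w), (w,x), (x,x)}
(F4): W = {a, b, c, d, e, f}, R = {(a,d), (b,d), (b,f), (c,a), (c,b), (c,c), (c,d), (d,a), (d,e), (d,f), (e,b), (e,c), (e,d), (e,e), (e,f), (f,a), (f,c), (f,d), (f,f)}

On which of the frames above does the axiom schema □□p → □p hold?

This is the axiom for density; its first-order frame correspondent is ∀x ∀y (Rxy → ∃z (Rxz ∧ Rzy)).
(F1): fails — Rvu but no z with Rvz and Rzu.
(F2): fails — Rec but no z with Rez and Rzc.
(F3): satisfies the condition.
(F4): fails — Rad but no z with Raz and Rzd.
Valid on: (F3).

(F3)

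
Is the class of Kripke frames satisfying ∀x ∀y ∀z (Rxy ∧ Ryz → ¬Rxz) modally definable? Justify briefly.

Not modally definable

If a class were modally definable it would be closed under surjective bounded morphisms (Goldblatt–Thomason).
The 7-cycle (worlds a,b,c,d,e,f,g with a→b→c→d→e→f→g→a) is intransitive. Mapping every world to a single reflexive point • is a surjective bounded morphism; the reflexive point is not intransitive (R••∧R•• but R••).
Hence intransitivity is not modally definable.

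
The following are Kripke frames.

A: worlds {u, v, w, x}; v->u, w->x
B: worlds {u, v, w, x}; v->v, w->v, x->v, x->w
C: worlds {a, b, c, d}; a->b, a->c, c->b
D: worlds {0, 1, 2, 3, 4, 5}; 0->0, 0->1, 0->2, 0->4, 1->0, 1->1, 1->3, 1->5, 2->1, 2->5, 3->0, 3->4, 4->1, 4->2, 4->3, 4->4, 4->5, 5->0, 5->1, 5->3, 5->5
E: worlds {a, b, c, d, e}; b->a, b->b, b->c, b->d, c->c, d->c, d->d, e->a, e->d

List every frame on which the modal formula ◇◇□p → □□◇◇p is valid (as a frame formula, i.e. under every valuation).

This is the axiom for a generalized confluence (Geach) condition; its first-order frame correspondent is ∀x ∀y ∀z ((xR²y ∧ xR²z) → ∃w (yRw ∧ zR²w)).
A: holds.
B: holds.
C: fails — aR²b, aR²b but no w with bRw and bR²w.
D: holds.
E: fails — bR²a, bR²a but no w with aRw and aR²w.
Valid on: A, B, D.

A, B, D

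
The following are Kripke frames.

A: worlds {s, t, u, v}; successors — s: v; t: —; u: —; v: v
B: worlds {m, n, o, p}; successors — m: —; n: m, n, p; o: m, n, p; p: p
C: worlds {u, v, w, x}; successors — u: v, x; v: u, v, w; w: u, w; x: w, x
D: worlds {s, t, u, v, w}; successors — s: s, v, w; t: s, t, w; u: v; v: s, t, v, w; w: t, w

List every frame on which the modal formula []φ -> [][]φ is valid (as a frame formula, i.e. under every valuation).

This is the axiom for transitivity; its first-order frame correspondent is forall x forall y forall z (Rxy & Ryz -> Rxz).
A: holds.
B: holds.
C: fails — Ruv and Rvw but not Ruw.
D: fails — Ruv and Rvw but not Ruw.

A, B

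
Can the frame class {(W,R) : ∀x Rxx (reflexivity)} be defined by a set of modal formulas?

Yes: it is reflexivity, defined by the T schema □p → p.
Suppose □p→p is valid. At any x set V(p)={w : Rxw}. Then □p holds at x, so p holds at x, i.e. Rxx.

Yes, by □p → p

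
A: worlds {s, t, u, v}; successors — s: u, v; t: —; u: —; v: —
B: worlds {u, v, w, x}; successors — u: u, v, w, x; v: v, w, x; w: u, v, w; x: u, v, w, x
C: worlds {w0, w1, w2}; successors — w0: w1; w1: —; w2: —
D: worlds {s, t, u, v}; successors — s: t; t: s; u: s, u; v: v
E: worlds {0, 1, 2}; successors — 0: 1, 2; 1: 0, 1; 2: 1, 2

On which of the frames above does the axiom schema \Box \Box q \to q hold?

This is the axiom for a generalized confluence (Geach) condition; its first-order frame correspondent is \forall x \exists w (x R^2 w \wedge x = w).
A: fails — at s but no w with sR²w and s=w.
B: holds.
C: fails — at w0 but no w with w0R²w and w0=w.
D: holds.
E: holds.

B, D, E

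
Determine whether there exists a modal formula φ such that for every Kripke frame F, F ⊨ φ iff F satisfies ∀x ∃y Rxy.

This is a Sahlqvist condition; the D axiom □r → ◇r defines it.
Suppose □r→◇r is valid. At any x set V(r)=W. Then □r at x, so ◇r at x, so x has a successor.

Definable; □r → ◇r defines it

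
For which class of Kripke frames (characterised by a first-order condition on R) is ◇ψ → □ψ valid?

This schema is the CD axiom.
It corresponds to partial functionality: ∀x ∀y ∀z (Rxy ∧ Rxz → y = z).

partial functionality: ∀x ∀y ∀z (Rxy ∧ Rxz → y = z)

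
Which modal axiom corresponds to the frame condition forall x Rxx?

□s → s

This is reflexivity; the standard corresponding axiom is T: □s → s.
Suppose □s→s is valid. At any x set V(s)={w : Rxw}. Then □s holds at x, so s holds at x, i.e. Rxx.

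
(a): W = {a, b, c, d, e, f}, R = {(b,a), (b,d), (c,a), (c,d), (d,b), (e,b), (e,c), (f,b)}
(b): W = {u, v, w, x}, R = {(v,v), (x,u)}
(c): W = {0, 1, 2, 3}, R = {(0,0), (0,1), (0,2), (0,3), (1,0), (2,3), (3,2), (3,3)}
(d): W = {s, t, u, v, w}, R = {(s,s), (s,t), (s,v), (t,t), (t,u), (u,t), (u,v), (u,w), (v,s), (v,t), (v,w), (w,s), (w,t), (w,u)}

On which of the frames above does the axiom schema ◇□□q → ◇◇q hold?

This is the axiom for a generalized confluence (Geach) condition; its first-order frame correspondent is ∀x ∀y (xRy → ∃w (yR²w ∧ xR²w)).
(a): fails — bRa but no w with aR²w and bR²w.
(b): fails — xRu but no t with uR²t and xR²t.
(c): holds.
(d): holds.
Valid on: (c), (d).

(c), (d)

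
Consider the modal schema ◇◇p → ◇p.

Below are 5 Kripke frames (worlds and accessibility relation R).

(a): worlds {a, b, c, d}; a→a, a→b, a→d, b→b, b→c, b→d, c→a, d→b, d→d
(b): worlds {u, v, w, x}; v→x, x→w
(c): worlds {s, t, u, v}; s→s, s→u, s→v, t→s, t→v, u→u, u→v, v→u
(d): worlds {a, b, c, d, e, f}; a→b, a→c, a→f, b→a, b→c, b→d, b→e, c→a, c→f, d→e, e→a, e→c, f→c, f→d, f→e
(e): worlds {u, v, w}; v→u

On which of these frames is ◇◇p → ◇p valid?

(e)

The schema corresponds to a generalized confluence (Geach) condition: ∀x ∀y (xR²y → ∃w (y = w ∧ xRw)).
(a): fails — aR²c but no w with c=w and aRw.
(b): fails — vR²w but no t with w=t and vRt.
(c): fails — tR²u but no w with u=w and tRw.
(d): fails — aR²a but no w with a=w and aRw.
(e): satisfies the condition.
Valid on: (e).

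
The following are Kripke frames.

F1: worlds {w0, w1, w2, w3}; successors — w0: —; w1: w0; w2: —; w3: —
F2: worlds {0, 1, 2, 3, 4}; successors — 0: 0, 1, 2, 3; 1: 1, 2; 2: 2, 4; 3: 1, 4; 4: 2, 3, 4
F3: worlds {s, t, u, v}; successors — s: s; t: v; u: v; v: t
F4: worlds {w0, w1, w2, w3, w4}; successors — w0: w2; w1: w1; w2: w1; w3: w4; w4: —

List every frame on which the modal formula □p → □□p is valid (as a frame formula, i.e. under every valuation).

This is the axiom for transitivity; its first-order frame correspondent is ∀x ∀y ∀z (Rxy ∧ Ryz → Rxz).
F1: holds.
F2: fails — R34 and R43 but not R33.
F3: fails — Rvt and Rtv but not Rvv.
F4: fails — Rw0w2 and Rw2w1 but not Rw0w1.
Valid on: F1.

F1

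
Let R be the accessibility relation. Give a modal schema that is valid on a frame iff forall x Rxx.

□r → r

This is reflexivity; the standard corresponding axiom is T: □r → r.
Suppose □r→r is valid. At any x set V(r)={w : Rxw}. Then □r holds at x, so r holds at x, i.e. Rxx.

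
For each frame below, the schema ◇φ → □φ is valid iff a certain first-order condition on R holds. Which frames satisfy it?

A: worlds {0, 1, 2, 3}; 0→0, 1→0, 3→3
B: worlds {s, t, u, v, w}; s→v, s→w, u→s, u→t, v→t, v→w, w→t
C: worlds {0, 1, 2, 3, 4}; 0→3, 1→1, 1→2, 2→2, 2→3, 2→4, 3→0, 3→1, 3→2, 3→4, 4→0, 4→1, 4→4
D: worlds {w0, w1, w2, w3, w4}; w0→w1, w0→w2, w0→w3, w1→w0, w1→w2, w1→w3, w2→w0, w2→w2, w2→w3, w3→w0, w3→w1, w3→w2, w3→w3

Frame correspondent (Sahlqvist): ∀x ∀y ∀z (Rxy ∧ Rxz → y = z) — i.e. partial functionality.
A: condition met.
B: fails — s sees both v and w.
C: fails — 1 sees both 1 and 2.
D: fails — w0 sees both w1 and w2.

A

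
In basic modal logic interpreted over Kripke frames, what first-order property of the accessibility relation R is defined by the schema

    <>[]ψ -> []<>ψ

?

Suppose ◇□ψ→□◇ψ is valid. Take Rxy, Rxz and set V(ψ)={w : Ryw}. Then □ψ at y so ◇□ψ at x, so □◇ψ at x, so ◇ψ at z, giving w with Rzw and Ryw.

convergence: forall x forall y forall z (Rxy & Rxz -> exists w (Ryw & Rzw))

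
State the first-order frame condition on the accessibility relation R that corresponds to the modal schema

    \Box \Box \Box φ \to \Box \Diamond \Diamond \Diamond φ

\forall x \forall z (xRz \to \exists w (x R^3 w \wedge z R^3 w))

This is a Sahlqvist (Geach-type) schema ◇^0□^3φ → □^1◇^3φ.
First-order correspondent: \forall x \forall z (xRz \to \exists w (x R^3 w \wedge z R^3 w)).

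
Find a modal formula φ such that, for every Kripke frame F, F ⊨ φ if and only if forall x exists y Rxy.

A defining formula is □p → ◇p (the D axiom).
Suppose □p→◇p is valid. At any x set V(p)=W. Then □p at x, so ◇p at x, so x has a successor.

□p → ◇p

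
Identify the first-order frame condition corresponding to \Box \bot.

emptiness of R

This is the Ver axiom.
Its frame correspondent is emptiness of R — \forall x \forall y \neg Rxy.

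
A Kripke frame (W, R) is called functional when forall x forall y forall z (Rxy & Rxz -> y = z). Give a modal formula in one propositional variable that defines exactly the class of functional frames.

A defining formula is ◇p → □p (the CD axiom).
Suppose ◇p→□p is valid. Take Rxy, Rxz and set V(p)={y}. Then ◇p at x, so □p at x, so p at z, i.e. z=y.

◇p → □p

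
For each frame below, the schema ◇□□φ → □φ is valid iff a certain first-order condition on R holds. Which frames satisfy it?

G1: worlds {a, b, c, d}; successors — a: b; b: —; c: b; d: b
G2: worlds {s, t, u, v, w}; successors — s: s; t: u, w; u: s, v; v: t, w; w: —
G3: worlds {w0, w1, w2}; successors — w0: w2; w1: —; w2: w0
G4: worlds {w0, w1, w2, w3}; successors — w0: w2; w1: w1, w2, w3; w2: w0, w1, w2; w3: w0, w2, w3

The schema corresponds to a generalized confluence (Geach) condition: ∀x ∀y ∀z ((xRy ∧ xRz) → ∃w (yR²w ∧ z = w)).
G1: fails — aRb, aRb but no w with bR²w and b=w.
G2: fails — tRu, tRu but no w* with uR²w* and u=w*.
G3: satisfies the condition.
G4: fails — w3Rw0, w3Rw3 but no w with w0R²w and w3=w.

G3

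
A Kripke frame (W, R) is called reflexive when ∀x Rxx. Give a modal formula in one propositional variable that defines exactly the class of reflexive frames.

A defining formula is □p → p (the T axiom).

□p → p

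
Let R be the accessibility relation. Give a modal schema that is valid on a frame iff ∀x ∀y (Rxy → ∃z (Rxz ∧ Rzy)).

This is density; the standard corresponding axiom is C4: □□q → □q.
Suppose □□q→□q is valid. Take Rxy and set V(q)={w : xR²w}. Then □□q at x, so □q at x, so q at y, i.e. ∃z(Rxz∧Rzy).

□□q → □q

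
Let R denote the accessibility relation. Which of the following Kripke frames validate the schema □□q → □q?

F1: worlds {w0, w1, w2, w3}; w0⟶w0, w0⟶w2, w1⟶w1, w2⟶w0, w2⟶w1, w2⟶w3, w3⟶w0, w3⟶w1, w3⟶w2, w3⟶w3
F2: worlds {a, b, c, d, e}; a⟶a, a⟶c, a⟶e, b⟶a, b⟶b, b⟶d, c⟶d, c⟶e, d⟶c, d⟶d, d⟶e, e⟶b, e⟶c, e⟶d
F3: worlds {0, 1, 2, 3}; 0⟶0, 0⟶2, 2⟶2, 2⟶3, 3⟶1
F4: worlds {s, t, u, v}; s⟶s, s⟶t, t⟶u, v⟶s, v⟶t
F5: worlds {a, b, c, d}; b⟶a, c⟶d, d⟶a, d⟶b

The schema corresponds to density: ∀x ∀y (Rxy → ∃z (Rxz ∧ Rzy)).
F1: condition met.
F2: condition met.
F3: fails — R31 but no z with R3z and Rz1.
F4: fails — Rtu but no z with Rtz and Rzu.
F5: fails — Rdb but no z with Rdz and Rzb.
Valid on: F1, F2.

F1, F2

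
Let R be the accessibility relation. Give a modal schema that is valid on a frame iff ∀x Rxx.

The condition is reflexivity. The T schema □ψ → ψ defines it.
Suppose □ψ→ψ is valid. At any x set V(ψ)={w : Rxw}. Then □ψ holds at x, so ψ holds at x, i.e. Rxx.

□ψ → ψ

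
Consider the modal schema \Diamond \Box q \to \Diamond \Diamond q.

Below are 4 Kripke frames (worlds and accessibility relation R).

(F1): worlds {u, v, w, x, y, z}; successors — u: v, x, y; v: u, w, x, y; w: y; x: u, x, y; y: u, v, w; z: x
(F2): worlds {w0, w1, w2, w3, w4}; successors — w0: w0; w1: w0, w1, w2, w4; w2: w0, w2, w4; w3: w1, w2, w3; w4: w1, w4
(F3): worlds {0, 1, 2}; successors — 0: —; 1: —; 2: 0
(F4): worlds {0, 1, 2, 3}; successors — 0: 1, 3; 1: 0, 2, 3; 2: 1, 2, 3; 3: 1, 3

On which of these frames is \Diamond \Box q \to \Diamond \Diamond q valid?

The schema corresponds to a generalized confluence (Geach) condition: \forall x \forall y (xRy \to \exists w (yRw \wedge x R^2 w)).
(F1): ✓.
(F2): ✓.
(F3): fails — 2R0 but no w with 0Rw and 2R²w.
(F4): ✓.

(F1), (F2), (F4)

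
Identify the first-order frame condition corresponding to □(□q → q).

shift-reflexivity

Suppose □(□q→q) is valid. Take Rxy and set V(q)={w : Ryw}. Then at y, □q holds; since □(□q→q) at x, □q→q at y, so q at y, i.e. Ryy.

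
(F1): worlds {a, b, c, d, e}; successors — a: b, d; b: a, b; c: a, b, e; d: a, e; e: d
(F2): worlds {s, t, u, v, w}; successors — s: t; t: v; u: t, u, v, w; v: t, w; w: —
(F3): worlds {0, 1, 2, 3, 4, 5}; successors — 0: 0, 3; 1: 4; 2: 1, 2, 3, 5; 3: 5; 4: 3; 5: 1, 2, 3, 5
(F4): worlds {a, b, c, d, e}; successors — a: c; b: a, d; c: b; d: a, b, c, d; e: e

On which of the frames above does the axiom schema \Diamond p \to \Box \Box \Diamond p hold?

The schema corresponds to a generalized confluence (Geach) condition: \forall x \forall y \forall z ((xRy \wedge x R^2 z) \to \exists w (y = w \wedge zRw)).
(F1): fails — aRb, aR²e but no w with b=w and eRw.
(F2): fails — tRv, tR²w but no w* with v=w* and wRw*.
(F3): fails — 0R0, 0R²3 but no w with 0=w and 3Rw.
(F4): fails — aRc, aR²b but no w with c=w and bRw.

none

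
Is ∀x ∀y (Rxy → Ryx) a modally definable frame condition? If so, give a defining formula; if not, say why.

Yes: it is symmetry, defined by the B schema r → □◇r.
Suppose r→□◇r is valid. Take Rxy and set V(r)={x}. Then r at x, so □◇r at x, so ◇r at y, so some z with Ryz has r; z=x, i.e. Ryx.

Definable; r → □◇r defines it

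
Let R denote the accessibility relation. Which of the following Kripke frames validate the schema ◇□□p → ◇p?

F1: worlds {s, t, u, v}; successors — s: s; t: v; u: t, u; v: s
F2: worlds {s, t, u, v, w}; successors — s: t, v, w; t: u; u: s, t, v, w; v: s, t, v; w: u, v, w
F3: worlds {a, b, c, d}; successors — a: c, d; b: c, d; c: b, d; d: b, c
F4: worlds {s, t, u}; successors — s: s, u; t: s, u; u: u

The schema corresponds to a generalized confluence (Geach) condition: ∀x ∀y (xRy → ∃w (yR²w ∧ xRw)).
F1: fails — tRv but no w with vR²w and tRw.
F2: holds.
F3: holds.
F4: holds.

F2, F3, F4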